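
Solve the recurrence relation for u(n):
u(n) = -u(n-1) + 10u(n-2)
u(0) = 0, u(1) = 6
Characteristic equation: x² + x - 10 = 0.
Discriminant Δ = (-1)² + 4·(10) = 41.
Roots r₁,₂ = (-1 ± √41)/2, so r₁ = - \frac{1}{2} + \frac{\sqrt{41}}{2}, r₂ = - \frac{\sqrt{41}}{2} - \frac{1}{2}.
General solution: u(n) = A·r₁^n + B·r₂^n.
From the initial conditions, A + B = 0 and r₁A + r₂B = 6.
Since r₁ - r₂ = √41: A = (6 - (0)r₂)/√41 = \frac{6 \sqrt{41}}{41}, and B = 0 - A = - \frac{6 \sqrt{41}}{41}.
So u(n) = \left(\frac{6 \sqrt{41}}{41}\right)\left(- \frac{1}{2} + \frac{\sqrt{41}}{2}\right)^n + \left(- \frac{6 \sqrt{41}}{41}\right)\left(- \frac{\sqrt{41}}{2} - \frac{1}{2}\right)^n.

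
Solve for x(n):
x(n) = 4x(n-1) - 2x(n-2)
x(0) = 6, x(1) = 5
Characteristic equation: x² - 4x + 2 = 0.
Discriminant Δ = (4)² + 4·(-2) = 8.
Roots r₁,₂ = (4 ± √8)/2, so r₁ = \sqrt{2} + 2, r₂ = 2 - \sqrt{2}.
General solution: x(n) = A·r₁^n + B·r₂^n.
From the initial conditions, A + B = 6 and r₁A + r₂B = 5.
Since r₁ - r₂ = √8: A = (5 - (6)r₂)/√8 = 3 - \frac{7 \sqrt{2}}{4}, and B = 6 - A = \frac{7 \sqrt{2}}{4} + 3.
So x(n) = \left(3 - \frac{7 \sqrt{2}}{4}\right)\left(\sqrt{2} + 2\right)^n + \left(\frac{7 \sqrt{2}}{4} + 3\right)\left(2 - \sqrt{2}\right)^n.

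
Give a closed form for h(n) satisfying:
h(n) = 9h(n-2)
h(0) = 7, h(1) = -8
Characteristic equation: x² - 9 = 0, which factors as (x - (-3))(x - (3)) = 0.
Roots r₁ = -3, r₂ = 3 (distinct).
General solution: h(n) = A·(-3)^n + B·(3)^n.
From h(0) = 7: A + B = 7.
From h(1) = -8: -3A + 3B = -8.
Solving: A = \frac{29}{6}, B = \frac{13}{6}.
So h(n) = \frac{29 \left(-3\right)^{n}}{6} + \frac{13 \cdot 3^{n}}{6}.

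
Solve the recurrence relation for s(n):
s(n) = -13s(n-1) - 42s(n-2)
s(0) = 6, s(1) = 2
Characteristic equation: x² + 13x + 42 = 0, which factors as (x - (-6))(x - (-7)) = 0.
Roots r₁ = -6, r₂ = -7 (distinct).
General solution: s(n) = A·(-6)^n + B·(-7)^n.
From s(0) = 6: A + B = 6.
From s(1) = 2: -6A - 7B = 2.
Solving: A = 44, B = -38.
So s(n) = 44 \left(-6\right)^{n} - 38 \left(-7\right)^{n}.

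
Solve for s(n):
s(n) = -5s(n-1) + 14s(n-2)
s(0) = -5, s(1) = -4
Characteristic equation: x² + 5x - 14 = 0, which factors as (x - (-7))(x - (2)) = 0.
Roots r₁ = -7, r₂ = 2 (distinct).
General solution: s(n) = A·(-7)^n + B·(2)^n.
From s(0) = -5: A + B = -5.
From s(1) = -4: -7A + 2B = -4.
Solving: A = - \frac{2}{3}, B = - \frac{13}{3}.
So s(n) = - \frac{2 \left(-7\right)^{n}}{3} - \frac{13 \cdot 2^{n}}{3}.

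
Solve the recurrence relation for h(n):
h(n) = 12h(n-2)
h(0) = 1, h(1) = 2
Characteristic equation: x² - 12 = 0.
Discriminant Δ = (0)² + 4·(12) = 48.
Roots r₁,₂ = (0 ± √48)/2, so r₁ = 2 \sqrt{3}, r₂ = - 2 \sqrt{3}.
General solution: h(n) = A·r₁^n + B·r₂^n.
From the initial conditions, A + B = 1 and r₁A + r₂B = 2.
Since r₁ - r₂ = √48: A = (2 - (1)r₂)/√48 = \frac{\sqrt{3}}{6} + \frac{1}{2}, and B = 1 - A = \frac{1}{2} - \frac{\sqrt{3}}{6}.
So h(n) = \left(\frac{\sqrt{3}}{6} + \frac{1}{2}\right)\left(2 \sqrt{3}\right)^n + \left(\frac{1}{2} - \frac{\sqrt{3}}{6}\right)\left(- 2 \sqrt{3}\right)^n.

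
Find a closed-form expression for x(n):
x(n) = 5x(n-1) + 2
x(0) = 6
First-order linear non-homogeneous.
Homogeneous solution: x_h(n) = A·(5)^n.
Try constant particular solution x_p = K: K = 5K + 2 ⇒ K = - \frac{1}{2}.
General: x(n) = A·(5)^n - \frac{1}{2}.
Apply x(0) = 6: A - \frac{1}{2} = 6 ⇒ A = \frac{13}{2}.
So x(n) = \frac{13 \cdot 5^{n}}{2} - \frac{1}{2}.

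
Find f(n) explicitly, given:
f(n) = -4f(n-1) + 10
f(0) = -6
First-order linear non-homogeneous.
Homogeneous solution: f_h(n) = A·(-4)^n.
Try constant particular solution f_p = K: K = -4K + 10 ⇒ K = 2.
General: f(n) = A·(-4)^n + 2.
Apply f(0) = -6: A + 2 = -6 ⇒ A = -8.
So f(n) = 2 - 8 \left(-4\right)^{n}.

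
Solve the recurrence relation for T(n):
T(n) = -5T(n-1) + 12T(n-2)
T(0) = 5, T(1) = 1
Characteristic equation: x² + 5x - 12 = 0.
Discriminant Δ = (-5)² + 4·(12) = 73.
Roots r₁,₂ = (-5 ± √73)/2, so r₁ = - \frac{5}{2} + \frac{\sqrt{73}}{2}, r₂ = - \frac{\sqrt{73}}{2} - \frac{5}{2}.
General solution: T(n) = A·r₁^n + B·r₂^n.
From the initial conditions, A + B = 5 and r₁A + r₂B = 1.
Since r₁ - r₂ = √73: A = (1 - (5)r₂)/√73 = \frac{27 \sqrt{73}}{146} + \frac{5}{2}, and B = 5 - A = \frac{5}{2} - \frac{27 \sqrt{73}}{146}.
So T(n) = \left(\frac{27 \sqrt{73}}{146} + \frac{5}{2}\right)\left(- \frac{5}{2} + \frac{\sqrt{73}}{2}\right)^n + \left(\frac{5}{2} - \frac{27 \sqrt{73}}{146}\right)\left(- \frac{\sqrt{73}}{2} - \frac{5}{2}\right)^n.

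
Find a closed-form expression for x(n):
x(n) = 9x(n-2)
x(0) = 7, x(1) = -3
Characteristic equation: x² - 9 = 0, which factors as (x - (-3))(x - (3)) = 0.
Roots r₁ = -3, r₂ = 3 (distinct).
General solution: x(n) = A·(-3)^n + B·(3)^n.
From x(0) = 7: A + B = 7.
From x(1) = -3: -3A + 3B = -3.
Solving: A = 4, B = 3.
So x(n) = 4 \left(-3\right)^{n} + 3 \cdot 3^{n}.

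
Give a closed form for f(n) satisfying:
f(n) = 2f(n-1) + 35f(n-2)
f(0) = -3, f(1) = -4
Characteristic equation: x² - 2x - 35 = 0, which factors as (x - (-5))(x - (7)) = 0.
Roots r₁ = -5, r₂ = 7 (distinct).
General solution: f(n) = A·(-5)^n + B·(7)^n.
From f(0) = -3: A + B = -3.
From f(1) = -4: -5A + 7B = -4.
Solving: A = - \frac{17}{12}, B = - \frac{19}{12}.
So f(n) = - \frac{17 \left(-5\right)^{n}}{12} - \frac{19 \cdot 7^{n}}{12}.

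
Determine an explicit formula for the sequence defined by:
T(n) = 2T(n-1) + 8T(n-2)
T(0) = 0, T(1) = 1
Characteristic equation: x² - 2x - 8 = 0, which factors as (x - (-2))(x - (4)) = 0.
Roots r₁ = -2, r₂ = 4 (distinct).
General solution: T(n) = A·(-2)^n + B·(4)^n.
From T(0) = 0: A + B = 0.
From T(1) = 1: -2A + 4B = 1.
Solving: A = - \frac{1}{6}, B = \frac{1}{6}.
So T(n) = - \frac{\left(-2\right)^{n}}{6} + \frac{4^{n}}{6}.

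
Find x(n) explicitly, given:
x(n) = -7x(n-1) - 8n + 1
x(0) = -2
First-order linear with linear forcing.
Homogeneous solution: x_h(n) = A·(-7)^n.
Try particular x_p(n) = pn + q. Substituting:
  pn + q = -7(p(n-1) + q) - 8n + 1.
Matching the n-coefficient: p = -7p - 8 ⇒ p = -1.
Matching constants: q = 7p - 7q + 1 ⇒ q = - \frac{3}{4}.
General: x(n) = A·(-7)^n - n - \frac{3}{4}.
Apply x(0) = -2: A - \frac{3}{4} = -2 ⇒ A = - \frac{5}{4}.
So x(n) = - \frac{5 \left(-7\right)^{n}}{4} - n - \frac{3}{4}.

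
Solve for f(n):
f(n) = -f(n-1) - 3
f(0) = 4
First-order linear non-homogeneous.
Homogeneous solution: f_h(n) = A·(-1)^n.
Try constant particular solution f_p = K: K = -K - 3 ⇒ K = - \frac{3}{2}.
General: f(n) = A·(-1)^n - \frac{3}{2}.
Apply f(0) = 4: A - \frac{3}{2} = 4 ⇒ A = \frac{11}{2}.
So f(n) = \frac{11 \left(-1\right)^{n}}{2} - \frac{3}{2}.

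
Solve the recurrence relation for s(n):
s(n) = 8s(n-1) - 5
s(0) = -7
First-order linear non-homogeneous.
Homogeneous solution: s_h(n) = A·(8)^n.
Try constant particular solution s_p = K: K = 8K - 5 ⇒ K = \frac{5}{7}.
General: s(n) = A·(8)^n + \frac{5}{7}.
Apply s(0) = -7: A + \frac{5}{7} = -7 ⇒ A = - \frac{54}{7}.
So s(n) = \frac{5}{7} - \frac{54 \cdot 8^{n}}{7}.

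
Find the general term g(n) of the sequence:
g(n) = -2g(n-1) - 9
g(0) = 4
First-order linear non-homogeneous.
Homogeneous solution: g_h(n) = A·(-2)^n.
Try constant particular solution g_p = K: K = -2K - 9 ⇒ K = -3.
General: g(n) = A·(-2)^n - 3.
Apply g(0) = 4: A - 3 = 4 ⇒ A = 7.
So g(n) = 7 \left(-2\right)^{n} - 3.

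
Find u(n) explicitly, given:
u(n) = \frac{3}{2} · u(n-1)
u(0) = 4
Pure geometric recurrence with ratio \frac{3}{2}.
By induction u(n) = u(0) · (\frac{3}{2})^n = 4 \left(\frac{3}{2}\right)^{n}.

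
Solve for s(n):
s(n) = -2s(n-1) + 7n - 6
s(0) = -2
First-order linear with linear forcing.
Homogeneous solution: s_h(n) = A·(-2)^n.
Try particular s_p(n) = pn + q. Substituting:
  pn + q = -2(p(n-1) + q) + 7n - 6.
Matching the n-coefficient: p = -2p + 7 ⇒ p = \frac{7}{3}.
Matching constants: q = 2p - 2q - 6 ⇒ q = - \frac{4}{9}.
General: s(n) = A·(-2)^n + \frac{7 n}{3} - \frac{4}{9}.
Apply s(0) = -2: A - \frac{4}{9} = -2 ⇒ A = - \frac{14}{9}.
So s(n) = - \frac{14 \left(-2\right)^{n}}{9} + \frac{7 n}{3} - \frac{4}{9}.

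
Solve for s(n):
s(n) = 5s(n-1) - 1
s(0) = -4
First-order linear non-homogeneous.
Homogeneous solution: s_h(n) = A·(5)^n.
Try constant particular solution s_p = K: K = 5K - 1 ⇒ K = \frac{1}{4}.
General: s(n) = A·(5)^n + \frac{1}{4}.
Apply s(0) = -4: A + \frac{1}{4} = -4 ⇒ A = - \frac{17}{4}.
So s(n) = \frac{1}{4} - \frac{17 \cdot 5^{n}}{4}.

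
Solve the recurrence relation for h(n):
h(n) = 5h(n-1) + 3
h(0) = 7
First-order linear non-homogeneous.
Homogeneous solution: h_h(n) = A·(5)^n.
Try constant particular solution h_p = K: K = 5K + 3 ⇒ K = - \frac{3}{4}.
General: h(n) = A·(5)^n - \frac{3}{4}.
Apply h(0) = 7: A - \frac{3}{4} = 7 ⇒ A = \frac{31}{4}.
So h(n) = \frac{31 \cdot 5^{n}}{4} - \frac{3}{4}.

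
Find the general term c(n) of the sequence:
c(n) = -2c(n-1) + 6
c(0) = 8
First-order linear non-homogeneous.
Homogeneous solution: c_h(n) = A·(-2)^n.
Try constant particular solution c_p = K: K = -2K + 6 ⇒ K = 2.
General: c(n) = A·(-2)^n + 2.
Apply c(0) = 8: A + 2 = 8 ⇒ A = 6.
So c(n) = 6 \left(-2\right)^{n} + 2.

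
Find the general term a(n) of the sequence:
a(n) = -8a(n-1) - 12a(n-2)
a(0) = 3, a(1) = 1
Characteristic equation: x² + 8x + 12 = 0, which factors as (x - (-2))(x - (-6)) = 0.
Roots r₁ = -2, r₂ = -6 (distinct).
General solution: a(n) = A·(-2)^n + B·(-6)^n.
From a(0) = 3: A + B = 3.
From a(1) = 1: -2A - 6B = 1.
Solving: A = \frac{19}{4}, B = - \frac{7}{4}.
So a(n) = \frac{19 \left(-2\right)^{n}}{4} - \frac{7 \left(-6\right)^{n}}{4}.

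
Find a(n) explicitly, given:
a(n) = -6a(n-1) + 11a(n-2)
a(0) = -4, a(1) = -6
Characteristic equation: x² + 6x - 11 = 0.
Discriminant Δ = (-6)² + 4·(11) = 80.
Roots r₁,₂ = (-6 ± √80)/2, so r₁ = -3 + 2 \sqrt{5}, r₂ = - 2 \sqrt{5} - 3.
General solution: a(n) = A·r₁^n + B·r₂^n.
From the initial conditions, A + B = -4 and r₁A + r₂B = -6.
Since r₁ - r₂ = √80: A = (-6 - (-4)r₂)/√80 = - \frac{9 \sqrt{5}}{10} - 2, and B = -4 - A = -2 + \frac{9 \sqrt{5}}{10}.
So a(n) = \left(- \frac{9 \sqrt{5}}{10} - 2\right)\left(-3 + 2 \sqrt{5}\right)^n + \left(-2 + \frac{9 \sqrt{5}}{10}\right)\left(- 2 \sqrt{5} - 3\right)^n.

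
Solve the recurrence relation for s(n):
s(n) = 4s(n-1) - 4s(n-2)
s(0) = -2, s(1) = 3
Characteristic equation: x² - 4x + 4 = 0, which is (x - (2))².
Repeated root r = 2.
General solution: s(n) = (A + Bn)·(2)^n.
From s(0) = -2: A = -2.
From s(1) = 3: (A + B)·(2) = 3 ⇒ B = \frac{7}{2}.
So s(n) = \left(\frac{7 n}{2} - 2\right) \cdot (2)^n.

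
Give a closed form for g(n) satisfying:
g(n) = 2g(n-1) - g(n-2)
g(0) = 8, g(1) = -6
Characteristic equation: x² - 2x + 1 = 0, which is (x - (1))².
Repeated root r = 1.
General solution: g(n) = (A + Bn)·(1)^n.
From g(0) = 8: A = 8.
From g(1) = -6: (A + B)·(1) = -6 ⇒ B = -14.
So g(n) = \left(8 - 14 n\right) \cdot (1)^n.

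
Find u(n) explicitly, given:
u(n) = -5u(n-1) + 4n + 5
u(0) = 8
First-order linear with linear forcing.
Homogeneous solution: u_h(n) = A·(-5)^n.
Try particular u_p(n) = pn + q. Substituting:
  pn + q = -5(p(n-1) + q) + 4n + 5.
Matching the n-coefficient: p = -5p + 4 ⇒ p = \frac{2}{3}.
Matching constants: q = 5p - 5q + 5 ⇒ q = \frac{25}{18}.
General: u(n) = A·(-5)^n + \frac{2 n}{3} + \frac{25}{18}.
Apply u(0) = 8: A + \frac{25}{18} = 8 ⇒ A = \frac{119}{18}.
So u(n) = \frac{119 \left(-5\right)^{n}}{18} + \frac{2 n}{3} + \frac{25}{18}.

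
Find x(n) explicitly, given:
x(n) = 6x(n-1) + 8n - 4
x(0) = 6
First-order linear with linear forcing.
Homogeneous solution: x_h(n) = A·(6)^n.
Try particular x_p(n) = pn + q. Substituting:
  pn + q = 6(p(n-1) + q) + 8n - 4.
Matching the n-coefficient: p = 6p + 8 ⇒ p = - \frac{8}{5}.
Matching constants: q = -6p + 6q - 4 ⇒ q = - \frac{28}{25}.
General: x(n) = A·(6)^n - \frac{8 n}{5} - \frac{28}{25}.
Apply x(0) = 6: A - \frac{28}{25} = 6 ⇒ A = \frac{178}{25}.
So x(n) = \frac{178 \cdot 6^{n}}{25} - \frac{8 n}{5} - \frac{28}{25}.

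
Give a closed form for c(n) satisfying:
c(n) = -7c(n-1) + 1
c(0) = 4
First-order linear non-homogeneous.
Homogeneous solution: c_h(n) = A·(-7)^n.
Try constant particular solution c_p = K: K = -7K + 1 ⇒ K = \frac{1}{8}.
General: c(n) = A·(-7)^n + \frac{1}{8}.
Apply c(0) = 4: A + \frac{1}{8} = 4 ⇒ A = \frac{31}{8}.
So c(n) = \frac{31 \left(-7\right)^{n}}{8} + \frac{1}{8}.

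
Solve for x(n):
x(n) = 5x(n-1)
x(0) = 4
This is a homogeneous first-order recurrence with ratio 5.
By induction x(n) = x(0) · (5)^n = 4 \cdot 5^{n}.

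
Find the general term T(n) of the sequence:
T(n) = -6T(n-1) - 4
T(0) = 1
First-order linear non-homogeneous.
Homogeneous solution: T_h(n) = A·(-6)^n.
Try constant particular solution T_p = K: K = -6K - 4 ⇒ K = - \frac{4}{7}.
General: T(n) = A·(-6)^n - \frac{4}{7}.
Apply T(0) = 1: A - \frac{4}{7} = 1 ⇒ A = \frac{11}{7}.
So T(n) = \frac{11 \left(-6\right)^{n}}{7} - \frac{4}{7}.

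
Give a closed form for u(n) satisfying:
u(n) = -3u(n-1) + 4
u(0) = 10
First-order linear non-homogeneous.
Homogeneous solution: u_h(n) = A·(-3)^n.
Try constant particular solution u_p = K: K = -3K + 4 ⇒ K = 1.
General: u(n) = A·(-3)^n + 1.
Apply u(0) = 10: A + 1 = 10 ⇒ A = 9.
So u(n) = 9 \left(-3\right)^{n} + 1.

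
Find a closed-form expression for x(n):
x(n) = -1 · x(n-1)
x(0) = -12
Pure geometric recurrence with ratio -1.
By induction x(n) = x(0) · (-1)^n = - 12 \left(-1\right)^{n}.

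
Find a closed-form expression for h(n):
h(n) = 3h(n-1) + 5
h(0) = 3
First-order linear non-homogeneous.
Homogeneous solution: h_h(n) = A·(3)^n.
Try constant particular solution h_p = K: K = 3K + 5 ⇒ K = - \frac{5}{2}.
General: h(n) = A·(3)^n - \frac{5}{2}.
Apply h(0) = 3: A - \frac{5}{2} = 3 ⇒ A = \frac{11}{2}.
So h(n) = \frac{11 \cdot 3^{n}}{2} - \frac{5}{2}.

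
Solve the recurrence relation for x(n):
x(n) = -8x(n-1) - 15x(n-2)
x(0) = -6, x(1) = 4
Characteristic equation: x² + 8x + 15 = 0, which factors as (x - (-5))(x - (-3)) = 0.
Roots r₁ = -5, r₂ = -3 (distinct).
General solution: x(n) = A·(-5)^n + B·(-3)^n.
From x(0) = -6: A + B = -6.
From x(1) = 4: -5A - 3B = 4.
Solving: A = 7, B = -13.
So x(n) = - 13 \left(-3\right)^{n} + 7 \left(-5\right)^{n}.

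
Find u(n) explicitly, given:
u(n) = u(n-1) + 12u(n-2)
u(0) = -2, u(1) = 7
Characteristic equation: x² - x - 12 = 0, which factors as (x - (-3))(x - (4)) = 0.
Roots r₁ = -3, r₂ = 4 (distinct).
General solution: u(n) = A·(-3)^n + B·(4)^n.
From u(0) = -2: A + B = -2.
From u(1) = 7: -3A + 4B = 7.
Solving: A = - \frac{15}{7}, B = \frac{1}{7}.
So u(n) = - \frac{15 \left(-3\right)^{n}}{7} + \frac{4^{n}}{7}.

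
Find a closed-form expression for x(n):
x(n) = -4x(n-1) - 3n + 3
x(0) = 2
First-order linear with linear forcing.
Homogeneous solution: x_h(n) = A·(-4)^n.
Try particular x_p(n) = pn + q. Substituting:
  pn + q = -4(p(n-1) + q) - 3n + 3.
Matching the n-coefficient: p = -4p - 3 ⇒ p = - \frac{3}{5}.
Matching constants: q = 4p - 4q + 3 ⇒ q = \frac{3}{25}.
General: x(n) = A·(-4)^n - \frac{3 n}{5} + \frac{3}{25}.
Apply x(0) = 2: A + \frac{3}{25} = 2 ⇒ A = \frac{47}{25}.
So x(n) = \frac{47 \left(-4\right)^{n}}{25} - \frac{3 n}{5} + \frac{3}{25}.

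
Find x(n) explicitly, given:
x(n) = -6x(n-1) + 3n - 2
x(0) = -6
First-order linear with linear forcing.
Homogeneous solution: x_h(n) = A·(-6)^n.
Try particular x_p(n) = pn + q. Substituting:
  pn + q = -6(p(n-1) + q) + 3n - 2.
Matching the n-coefficient: p = -6p + 3 ⇒ p = \frac{3}{7}.
Matching constants: q = 6p - 6q - 2 ⇒ q = \frac{4}{49}.
General: x(n) = A·(-6)^n + \frac{3 n}{7} + \frac{4}{49}.
Apply x(0) = -6: A + \frac{4}{49} = -6 ⇒ A = - \frac{298}{49}.
So x(n) = - \frac{298 \left(-6\right)^{n}}{49} + \frac{3 n}{7} + \frac{4}{49}.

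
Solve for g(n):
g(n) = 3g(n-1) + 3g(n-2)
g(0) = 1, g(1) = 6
Characteristic equation: x² - 3x - 3 = 0.
Discriminant Δ = (3)² + 4·(3) = 21.
Roots r₁,₂ = (3 ± √21)/2, so r₁ = \frac{3}{2} + \frac{\sqrt{21}}{2}, r₂ = \frac{3}{2} - \frac{\sqrt{21}}{2}.
General solution: g(n) = A·r₁^n + B·r₂^n.
From the initial conditions, A + B = 1 and r₁A + r₂B = 6.
Since r₁ - r₂ = √21: A = (6 - (1)r₂)/√21 = \frac{1}{2} + \frac{3 \sqrt{21}}{14}, and B = 1 - A = \frac{1}{2} - \frac{3 \sqrt{21}}{14}.
So g(n) = \left(\frac{1}{2} + \frac{3 \sqrt{21}}{14}\right)\left(\frac{3}{2} + \frac{\sqrt{21}}{2}\right)^n + \left(\frac{1}{2} - \frac{3 \sqrt{21}}{14}\right)\left(\frac{3}{2} - \frac{\sqrt{21}}{2}\right)^n.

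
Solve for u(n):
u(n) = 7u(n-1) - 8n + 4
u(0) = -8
First-order linear with linear forcing.
Homogeneous solution: u_h(n) = A·(7)^n.
Try particular u_p(n) = pn + q. Substituting:
  pn + q = 7(p(n-1) + q) - 8n + 4.
Matching the n-coefficient: p = 7p - 8 ⇒ p = \frac{4}{3}.
Matching constants: q = -7p + 7q + 4 ⇒ q = \frac{8}{9}.
General: u(n) = A·(7)^n + \frac{4 n}{3} + \frac{8}{9}.
Apply u(0) = -8: A + \frac{8}{9} = -8 ⇒ A = - \frac{80}{9}.
So u(n) = - \frac{80 \cdot 7^{n}}{9} + \frac{4 n}{3} + \frac{8}{9}.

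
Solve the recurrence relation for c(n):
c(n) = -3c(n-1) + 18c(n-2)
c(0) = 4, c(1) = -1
Characteristic equation: x² + 3x - 18 = 0, which factors as (x - (3))(x - (-6)) = 0.
Roots r₁ = 3, r₂ = -6 (distinct).
General solution: c(n) = A·(3)^n + B·(-6)^n.
From c(0) = 4: A + B = 4.
From c(1) = -1: 3A - 6B = -1.
Solving: A = \frac{23}{9}, B = \frac{13}{9}.
So c(n) = \frac{13 \left(-6\right)^{n}}{9} + \frac{23 \cdot 3^{n}}{9}.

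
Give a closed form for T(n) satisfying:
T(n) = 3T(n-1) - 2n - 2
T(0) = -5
First-order linear with linear forcing.
Homogeneous solution: T_h(n) = A·(3)^n.
Try particular T_p(n) = pn + q. Substituting:
  pn + q = 3(p(n-1) + q) - 2n - 2.
Matching the n-coefficient: p = 3p - 2 ⇒ p = 1.
Matching constants: q = -3p + 3q - 2 ⇒ q = \frac{5}{2}.
General: T(n) = A·(3)^n + n + \frac{5}{2}.
Apply T(0) = -5: A + \frac{5}{2} = -5 ⇒ A = - \frac{15}{2}.
So T(n) = - \frac{15 \cdot 3^{n}}{2} + n + \frac{5}{2}.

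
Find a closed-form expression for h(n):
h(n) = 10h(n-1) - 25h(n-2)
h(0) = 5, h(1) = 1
Characteristic equation: x² - 10x + 25 = 0, which is (x - (5))².
Repeated root r = 5.
General solution: h(n) = (A + Bn)·(5)^n.
From h(0) = 5: A = 5.
From h(1) = 1: (A + B)·(5) = 1 ⇒ B = - \frac{24}{5}.
So h(n) = \left(5 - \frac{24 n}{5}\right) \cdot (5)^n.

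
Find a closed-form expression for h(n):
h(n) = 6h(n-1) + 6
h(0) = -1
First-order linear non-homogeneous.
Homogeneous solution: h_h(n) = A·(6)^n.
Try constant particular solution h_p = K: K = 6K + 6 ⇒ K = - \frac{6}{5}.
General: h(n) = A·(6)^n - \frac{6}{5}.
Apply h(0) = -1: A - \frac{6}{5} = -1 ⇒ A = \frac{1}{5}.
So h(n) = \frac{6^{n}}{5} - \frac{6}{5}.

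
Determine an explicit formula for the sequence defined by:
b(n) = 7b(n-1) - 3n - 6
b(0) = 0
First-order linear with linear forcing.
Homogeneous solution: b_h(n) = A·(7)^n.
Try particular b_p(n) = pn + q. Substituting:
  pn + q = 7(p(n-1) + q) - 3n - 6.
Matching the n-coefficient: p = 7p - 3 ⇒ p = \frac{1}{2}.
Matching constants: q = -7p + 7q - 6 ⇒ q = \frac{19}{12}.
General: b(n) = A·(7)^n + \frac{n}{2} + \frac{19}{12}.
Apply b(0) = 0: A + \frac{19}{12} = 0 ⇒ A = - \frac{19}{12}.
So b(n) = - \frac{19 \cdot 7^{n}}{12} + \frac{n}{2} + \frac{19}{12}.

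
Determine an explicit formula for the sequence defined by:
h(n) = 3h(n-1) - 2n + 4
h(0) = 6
First-order linear with linear forcing.
Homogeneous solution: h_h(n) = A·(3)^n.
Try particular h_p(n) = pn + q. Substituting:
  pn + q = 3(p(n-1) + q) - 2n + 4.
Matching the n-coefficient: p = 3p - 2 ⇒ p = 1.
Matching constants: q = -3p + 3q + 4 ⇒ q = - \frac{1}{2}.
General: h(n) = A·(3)^n + n - \frac{1}{2}.
Apply h(0) = 6: A - \frac{1}{2} = 6 ⇒ A = \frac{13}{2}.
So h(n) = \frac{13 \cdot 3^{n}}{2} + n - \frac{1}{2}.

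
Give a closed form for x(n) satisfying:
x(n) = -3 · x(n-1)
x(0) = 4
Pure geometric recurrence with ratio -3.
By induction x(n) = x(0) · (-3)^n = 4 \left(-3\right)^{n}.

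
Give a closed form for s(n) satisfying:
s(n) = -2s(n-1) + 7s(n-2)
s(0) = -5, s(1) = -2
Characteristic equation: x² + 2x - 7 = 0.
Discriminant Δ = (-2)² + 4·(7) = 32.
Roots r₁,₂ = (-2 ± √32)/2, so r₁ = -1 + 2 \sqrt{2}, r₂ = - 2 \sqrt{2} - 1.
General solution: s(n) = A·r₁^n + B·r₂^n.
From the initial conditions, A + B = -5 and r₁A + r₂B = -2.
Since r₁ - r₂ = √32: A = (-2 - (-5)r₂)/√32 = - \frac{5}{2} - \frac{7 \sqrt{2}}{8}, and B = -5 - A = - \frac{5}{2} + \frac{7 \sqrt{2}}{8}.
So s(n) = \left(- \frac{5}{2} - \frac{7 \sqrt{2}}{8}\right)\left(-1 + 2 \sqrt{2}\right)^n + \left(- \frac{5}{2} + \frac{7 \sqrt{2}}{8}\right)\left(- 2 \sqrt{2} - 1\right)^n.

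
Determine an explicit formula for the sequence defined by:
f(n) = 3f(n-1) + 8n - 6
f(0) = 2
First-order linear with linear forcing.
Homogeneous solution: f_h(n) = A·(3)^n.
Try particular f_p(n) = pn + q. Substituting:
  pn + q = 3(p(n-1) + q) + 8n - 6.
Matching the n-coefficient: p = 3p + 8 ⇒ p = -4.
Matching constants: q = -3p + 3q - 6 ⇒ q = -3.
General: f(n) = A·(3)^n - 4 n - 3.
Apply f(0) = 2: A - 3 = 2 ⇒ A = 5.
So f(n) = 5 \cdot 3^{n} - 4 n - 3.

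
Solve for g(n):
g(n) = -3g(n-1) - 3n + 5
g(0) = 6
First-order linear with linear forcing.
Homogeneous solution: g_h(n) = A·(-3)^n.
Try particular g_p(n) = pn + q. Substituting:
  pn + q = -3(p(n-1) + q) - 3n + 5.
Matching the n-coefficient: p = -3p - 3 ⇒ p = - \frac{3}{4}.
Matching constants: q = 3p - 3q + 5 ⇒ q = \frac{11}{16}.
General: g(n) = A·(-3)^n - \frac{3 n}{4} + \frac{11}{16}.
Apply g(0) = 6: A + \frac{11}{16} = 6 ⇒ A = \frac{85}{16}.
So g(n) = \frac{85 \left(-3\right)^{n}}{16} - \frac{3 n}{4} + \frac{11}{16}.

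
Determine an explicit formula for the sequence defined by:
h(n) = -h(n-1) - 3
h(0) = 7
First-order linear non-homogeneous.
Homogeneous solution: h_h(n) = A·(-1)^n.
Try constant particular solution h_p = K: K = -K - 3 ⇒ K = - \frac{3}{2}.
General: h(n) = A·(-1)^n - \frac{3}{2}.
Apply h(0) = 7: A - \frac{3}{2} = 7 ⇒ A = \frac{17}{2}.
So h(n) = \frac{17 \left(-1\right)^{n}}{2} - \frac{3}{2}.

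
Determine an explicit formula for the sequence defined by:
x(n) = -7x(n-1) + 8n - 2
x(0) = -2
First-order linear with linear forcing.
Homogeneous solution: x_h(n) = A·(-7)^n.
Try particular x_p(n) = pn + q. Substituting:
  pn + q = -7(p(n-1) + q) + 8n - 2.
Matching the n-coefficient: p = -7p + 8 ⇒ p = 1.
Matching constants: q = 7p - 7q - 2 ⇒ q = \frac{5}{8}.
General: x(n) = A·(-7)^n + n + \frac{5}{8}.
Apply x(0) = -2: A + \frac{5}{8} = -2 ⇒ A = - \frac{21}{8}.
So x(n) = - \frac{21 \left(-7\right)^{n}}{8} + n + \frac{5}{8}.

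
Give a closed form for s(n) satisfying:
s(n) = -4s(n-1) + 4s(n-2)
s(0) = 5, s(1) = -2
Characteristic equation: x² + 4x - 4 = 0.
Discriminant Δ = (-4)² + 4·(4) = 32.
Roots r₁,₂ = (-4 ± √32)/2, so r₁ = -2 + 2 \sqrt{2}, r₂ = - 2 \sqrt{2} - 2.
General solution: s(n) = A·r₁^n + B·r₂^n.
From the initial conditions, A + B = 5 and r₁A + r₂B = -2.
Since r₁ - r₂ = √32: A = (-2 - (5)r₂)/√32 = \sqrt{2} + \frac{5}{2}, and B = 5 - A = \frac{5}{2} - \sqrt{2}.
So s(n) = \left(\sqrt{2} + \frac{5}{2}\right)\left(-2 + 2 \sqrt{2}\right)^n + \left(\frac{5}{2} - \sqrt{2}\right)\left(- 2 \sqrt{2} - 2\right)^n.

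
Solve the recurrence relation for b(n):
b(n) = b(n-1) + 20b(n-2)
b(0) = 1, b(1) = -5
Characteristic equation: x² - x - 20 = 0, which factors as (x - (-4))(x - (5)) = 0.
Roots r₁ = -4, r₂ = 5 (distinct).
General solution: b(n) = A·(-4)^n + B·(5)^n.
From b(0) = 1: A + B = 1.
From b(1) = -5: -4A + 5B = -5.
Solving: A = \frac{10}{9}, B = - \frac{1}{9}.
So b(n) = \frac{10 \left(-4\right)^{n}}{9} - \frac{5^{n}}{9}.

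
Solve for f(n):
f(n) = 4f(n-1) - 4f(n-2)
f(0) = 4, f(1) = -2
Characteristic equation: x² - 4x + 4 = 0, which is (x - (2))².
Repeated root r = 2.
General solution: f(n) = (A + Bn)·(2)^n.
From f(0) = 4: A = 4.
From f(1) = -2: (A + B)·(2) = -2 ⇒ B = -5.
So f(n) = \left(4 - 5 n\right) \cdot (2)^n.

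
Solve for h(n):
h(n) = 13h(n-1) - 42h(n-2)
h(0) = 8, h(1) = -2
Characteristic equation: x² - 13x + 42 = 0, which factors as (x - (6))(x - (7)) = 0.
Roots r₁ = 6, r₂ = 7 (distinct).
General solution: h(n) = A·(6)^n + B·(7)^n.
From h(0) = 8: A + B = 8.
From h(1) = -2: 6A + 7B = -2.
Solving: A = 58, B = -50.
So h(n) = 58 \cdot 6^{n} - 50 \cdot 7^{n}.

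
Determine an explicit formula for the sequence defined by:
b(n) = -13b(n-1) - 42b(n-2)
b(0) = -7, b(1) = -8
Characteristic equation: x² + 13x + 42 = 0, which factors as (x - (-6))(x - (-7)) = 0.
Roots r₁ = -6, r₂ = -7 (distinct).
General solution: b(n) = A·(-6)^n + B·(-7)^n.
From b(0) = -7: A + B = -7.
From b(1) = -8: -6A - 7B = -8.
Solving: A = -57, B = 50.
So b(n) = - 57 \left(-6\right)^{n} + 50 \left(-7\right)^{n}.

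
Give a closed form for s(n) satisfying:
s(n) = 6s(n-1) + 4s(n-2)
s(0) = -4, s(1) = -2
Characteristic equation: x² - 6x - 4 = 0.
Discriminant Δ = (6)² + 4·(4) = 52.
Roots r₁,₂ = (6 ± √52)/2, so r₁ = 3 + \sqrt{13}, r₂ = 3 - \sqrt{13}.
General solution: s(n) = A·r₁^n + B·r₂^n.
From the initial conditions, A + B = -4 and r₁A + r₂B = -2.
Since r₁ - r₂ = √52: A = (-2 - (-4)r₂)/√52 = -2 + \frac{5 \sqrt{13}}{13}, and B = -4 - A = -2 - \frac{5 \sqrt{13}}{13}.
So s(n) = \left(-2 + \frac{5 \sqrt{13}}{13}\right)\left(3 + \sqrt{13}\right)^n + \left(-2 - \frac{5 \sqrt{13}}{13}\right)\left(3 - \sqrt{13}\right)^n.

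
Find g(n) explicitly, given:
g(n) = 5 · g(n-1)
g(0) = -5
Pure geometric recurrence with ratio 5.
By induction g(n) = g(0) · (5)^n = - 5 \cdot 5^{n}.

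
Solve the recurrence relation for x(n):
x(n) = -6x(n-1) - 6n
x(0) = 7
First-order linear with linear forcing.
Homogeneous solution: x_h(n) = A·(-6)^n.
Try particular x_p(n) = pn + q. Substituting:
  pn + q = -6(p(n-1) + q) - 6n.
Matching the n-coefficient: p = -6p - 6 ⇒ p = - \frac{6}{7}.
Matching constants: q = 6p - 6q ⇒ q = - \frac{36}{49}.
General: x(n) = A·(-6)^n - \frac{6 n}{7} - \frac{36}{49}.
Apply x(0) = 7: A - \frac{36}{49} = 7 ⇒ A = \frac{379}{49}.
So x(n) = \frac{379 \left(-6\right)^{n}}{49} - \frac{6 n}{7} - \frac{36}{49}.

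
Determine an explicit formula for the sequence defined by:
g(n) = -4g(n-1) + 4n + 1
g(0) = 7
First-order linear with linear forcing.
Homogeneous solution: g_h(n) = A·(-4)^n.
Try particular g_p(n) = pn + q. Substituting:
  pn + q = -4(p(n-1) + q) + 4n + 1.
Matching the n-coefficient: p = -4p + 4 ⇒ p = \frac{4}{5}.
Matching constants: q = 4p - 4q + 1 ⇒ q = \frac{21}{25}.
General: g(n) = A·(-4)^n + \frac{4 n}{5} + \frac{21}{25}.
Apply g(0) = 7: A + \frac{21}{25} = 7 ⇒ A = \frac{154}{25}.
So g(n) = \frac{154 \left(-4\right)^{n}}{25} + \frac{4 n}{5} + \frac{21}{25}.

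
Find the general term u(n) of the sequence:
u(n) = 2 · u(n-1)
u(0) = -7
Pure geometric recurrence with ratio 2.
By induction u(n) = u(0) · (2)^n = - 7 \cdot 2^{n}.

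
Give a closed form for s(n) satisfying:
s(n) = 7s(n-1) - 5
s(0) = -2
First-order linear non-homogeneous.
Homogeneous solution: s_h(n) = A·(7)^n.
Try constant particular solution s_p = K: K = 7K - 5 ⇒ K = \frac{5}{6}.
General: s(n) = A·(7)^n + \frac{5}{6}.
Apply s(0) = -2: A + \frac{5}{6} = -2 ⇒ A = - \frac{17}{6}.
So s(n) = \frac{5}{6} - \frac{17 \cdot 7^{n}}{6}.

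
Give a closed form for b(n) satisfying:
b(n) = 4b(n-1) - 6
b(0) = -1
First-order linear non-homogeneous.
Homogeneous solution: b_h(n) = A·(4)^n.
Try constant particular solution b_p = K: K = 4K - 6 ⇒ K = 2.
General: b(n) = A·(4)^n + 2.
Apply b(0) = -1: A + 2 = -1 ⇒ A = -3.
So b(n) = 2 - 3 \cdot 4^{n}.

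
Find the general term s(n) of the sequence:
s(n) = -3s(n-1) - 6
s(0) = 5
First-order linear non-homogeneous.
Homogeneous solution: s_h(n) = A·(-3)^n.
Try constant particular solution s_p = K: K = -3K - 6 ⇒ K = - \frac{3}{2}.
General: s(n) = A·(-3)^n - \frac{3}{2}.
Apply s(0) = 5: A - \frac{3}{2} = 5 ⇒ A = \frac{13}{2}.
So s(n) = \frac{13 \left(-3\right)^{n}}{2} - \frac{3}{2}.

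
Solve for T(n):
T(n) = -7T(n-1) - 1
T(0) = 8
First-order linear non-homogeneous.
Homogeneous solution: T_h(n) = A·(-7)^n.
Try constant particular solution T_p = K: K = -7K - 1 ⇒ K = - \frac{1}{8}.
General: T(n) = A·(-7)^n - \frac{1}{8}.
Apply T(0) = 8: A - \frac{1}{8} = 8 ⇒ A = \frac{65}{8}.
So T(n) = \frac{65 \left(-7\right)^{n}}{8} - \frac{1}{8}.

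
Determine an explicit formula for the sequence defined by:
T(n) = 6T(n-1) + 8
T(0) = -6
First-order linear non-homogeneous.
Homogeneous solution: T_h(n) = A·(6)^n.
Try constant particular solution T_p = K: K = 6K + 8 ⇒ K = - \frac{8}{5}.
General: T(n) = A·(6)^n - \frac{8}{5}.
Apply T(0) = -6: A - \frac{8}{5} = -6 ⇒ A = - \frac{22}{5}.
So T(n) = - \frac{22 \cdot 6^{n}}{5} - \frac{8}{5}.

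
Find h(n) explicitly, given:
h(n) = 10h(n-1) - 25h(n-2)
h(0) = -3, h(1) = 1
Characteristic equation: x² - 10x + 25 = 0, which is (x - (5))².
Repeated root r = 5.
General solution: h(n) = (A + Bn)·(5)^n.
From h(0) = -3: A = -3.
From h(1) = 1: (A + B)·(5) = 1 ⇒ B = \frac{16}{5}.
So h(n) = \left(\frac{16 n}{5} - 3\right) \cdot (5)^n.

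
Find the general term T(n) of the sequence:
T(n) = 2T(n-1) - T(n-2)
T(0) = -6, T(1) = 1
Characteristic equation: x² - 2x + 1 = 0, which is (x - (1))².
Repeated root r = 1.
General solution: T(n) = (A + Bn)·(1)^n.
From T(0) = -6: A = -6.
From T(1) = 1: (A + B)·(1) = 1 ⇒ B = 7.
So T(n) = \left(7 n - 6\right) \cdot (1)^n.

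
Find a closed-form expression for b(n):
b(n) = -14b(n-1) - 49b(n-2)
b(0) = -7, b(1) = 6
Characteristic equation: x² + 14x + 49 = 0, which is (x - (-7))².
Repeated root r = -7.
General solution: b(n) = (A + Bn)·(-7)^n.
From b(0) = -7: A = -7.
From b(1) = 6: (A + B)·(-7) = 6 ⇒ B = \frac{43}{7}.
So b(n) = \left(\frac{43 n}{7} - 7\right) \cdot (-7)^n.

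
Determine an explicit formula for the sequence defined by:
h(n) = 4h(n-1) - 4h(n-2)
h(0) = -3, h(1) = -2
Characteristic equation: x² - 4x + 4 = 0, which is (x - (2))².
Repeated root r = 2.
General solution: h(n) = (A + Bn)·(2)^n.
From h(0) = -3: A = -3.
From h(1) = -2: (A + B)·(2) = -2 ⇒ B = 2.
So h(n) = \left(2 n - 3\right) \cdot (2)^n.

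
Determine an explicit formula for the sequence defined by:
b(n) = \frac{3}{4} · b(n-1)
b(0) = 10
Pure geometric recurrence with ratio \frac{3}{4}.
By induction b(n) = b(0) · (\frac{3}{4})^n = 10 \left(\frac{3}{4}\right)^{n}.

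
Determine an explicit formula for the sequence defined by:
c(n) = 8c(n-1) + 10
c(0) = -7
First-order linear non-homogeneous.
Homogeneous solution: c_h(n) = A·(8)^n.
Try constant particular solution c_p = K: K = 8K + 10 ⇒ K = - \frac{10}{7}.
General: c(n) = A·(8)^n - \frac{10}{7}.
Apply c(0) = -7: A - \frac{10}{7} = -7 ⇒ A = - \frac{39}{7}.
So c(n) = - \frac{39 \cdot 8^{n}}{7} - \frac{10}{7}.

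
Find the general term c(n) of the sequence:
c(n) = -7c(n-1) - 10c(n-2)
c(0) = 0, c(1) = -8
Characteristic equation: x² + 7x + 10 = 0, which factors as (x - (-5))(x - (-2)) = 0.
Roots r₁ = -5, r₂ = -2 (distinct).
General solution: c(n) = A·(-5)^n + B·(-2)^n.
From c(0) = 0: A + B = 0.
From c(1) = -8: -5A - 2B = -8.
Solving: A = \frac{8}{3}, B = - \frac{8}{3}.
So c(n) = - \frac{8 \left(-2\right)^{n}}{3} + \frac{8 \left(-5\right)^{n}}{3}.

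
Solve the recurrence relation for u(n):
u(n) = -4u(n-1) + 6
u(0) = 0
First-order linear non-homogeneous.
Homogeneous solution: u_h(n) = A·(-4)^n.
Try constant particular solution u_p = K: K = -4K + 6 ⇒ K = \frac{6}{5}.
General: u(n) = A·(-4)^n + \frac{6}{5}.
Apply u(0) = 0: A + \frac{6}{5} = 0 ⇒ A = - \frac{6}{5}.
So u(n) = \frac{6}{5} - \frac{6 \left(-4\right)^{n}}{5}.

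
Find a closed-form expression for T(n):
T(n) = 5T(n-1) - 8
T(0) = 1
First-order linear non-homogeneous.
Homogeneous solution: T_h(n) = A·(5)^n.
Try constant particular solution T_p = K: K = 5K - 8 ⇒ K = 2.
General: T(n) = A·(5)^n + 2.
Apply T(0) = 1: A + 2 = 1 ⇒ A = -1.
So T(n) = 2 - 5^{n}.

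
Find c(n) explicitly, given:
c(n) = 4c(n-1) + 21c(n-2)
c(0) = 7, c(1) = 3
Characteristic equation: x² - 4x - 21 = 0, which factors as (x - (7))(x - (-3)) = 0.
Roots r₁ = 7, r₂ = -3 (distinct).
General solution: c(n) = A·(7)^n + B·(-3)^n.
From c(0) = 7: A + B = 7.
From c(1) = 3: 7A - 3B = 3.
Solving: A = \frac{12}{5}, B = \frac{23}{5}.
So c(n) = \frac{23 \left(-3\right)^{n}}{5} + \frac{12 \cdot 7^{n}}{5}.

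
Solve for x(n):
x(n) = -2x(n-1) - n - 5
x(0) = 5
First-order linear with linear forcing.
Homogeneous solution: x_h(n) = A·(-2)^n.
Try particular x_p(n) = pn + q. Substituting:
  pn + q = -2(p(n-1) + q) - n - 5.
Matching the n-coefficient: p = -2p - 1 ⇒ p = - \frac{1}{3}.
Matching constants: q = 2p - 2q - 5 ⇒ q = - \frac{17}{9}.
General: x(n) = A·(-2)^n - \frac{n}{3} - \frac{17}{9}.
Apply x(0) = 5: A - \frac{17}{9} = 5 ⇒ A = \frac{62}{9}.
So x(n) = \frac{62 \left(-2\right)^{n}}{9} - \frac{n}{3} - \frac{17}{9}.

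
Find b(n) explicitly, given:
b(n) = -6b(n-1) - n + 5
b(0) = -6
First-order linear with linear forcing.
Homogeneous solution: b_h(n) = A·(-6)^n.
Try particular b_p(n) = pn + q. Substituting:
  pn + q = -6(p(n-1) + q) - n + 5.
Matching the n-coefficient: p = -6p - 1 ⇒ p = - \frac{1}{7}.
Matching constants: q = 6p - 6q + 5 ⇒ q = \frac{29}{49}.
General: b(n) = A·(-6)^n - \frac{n}{7} + \frac{29}{49}.
Apply b(0) = -6: A + \frac{29}{49} = -6 ⇒ A = - \frac{323}{49}.
So b(n) = - \frac{323 \left(-6\right)^{n}}{49} - \frac{n}{7} + \frac{29}{49}.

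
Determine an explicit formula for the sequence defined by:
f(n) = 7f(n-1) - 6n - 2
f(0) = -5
First-order linear with linear forcing.
Homogeneous solution: f_h(n) = A·(7)^n.
Try particular f_p(n) = pn + q. Substituting:
  pn + q = 7(p(n-1) + q) - 6n - 2.
Matching the n-coefficient: p = 7p - 6 ⇒ p = 1.
Matching constants: q = -7p + 7q - 2 ⇒ q = \frac{3}{2}.
General: f(n) = A·(7)^n + n + \frac{3}{2}.
Apply f(0) = -5: A + \frac{3}{2} = -5 ⇒ A = - \frac{13}{2}.
So f(n) = - \frac{13 \cdot 7^{n}}{2} + n + \frac{3}{2}.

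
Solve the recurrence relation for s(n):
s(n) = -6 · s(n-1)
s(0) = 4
Pure geometric recurrence with ratio -6.
By induction s(n) = s(0) · (-6)^n = 4 \left(-6\right)^{n}.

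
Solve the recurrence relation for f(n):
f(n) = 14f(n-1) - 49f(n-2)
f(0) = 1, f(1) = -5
Characteristic equation: x² - 14x + 49 = 0, which is (x - (7))².
Repeated root r = 7.
General solution: f(n) = (A + Bn)·(7)^n.
From f(0) = 1: A = 1.
From f(1) = -5: (A + B)·(7) = -5 ⇒ B = - \frac{12}{7}.
So f(n) = \left(1 - \frac{12 n}{7}\right) \cdot (7)^n.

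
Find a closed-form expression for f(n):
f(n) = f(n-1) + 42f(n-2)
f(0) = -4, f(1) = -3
Characteristic equation: x² - x - 42 = 0, which factors as (x - (-6))(x - (7)) = 0.
Roots r₁ = -6, r₂ = 7 (distinct).
General solution: f(n) = A·(-6)^n + B·(7)^n.
From f(0) = -4: A + B = -4.
From f(1) = -3: -6A + 7B = -3.
Solving: A = - \frac{25}{13}, B = - \frac{27}{13}.
So f(n) = - \frac{25 \left(-6\right)^{n}}{13} - \frac{27 \cdot 7^{n}}{13}.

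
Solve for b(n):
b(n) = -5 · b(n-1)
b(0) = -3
Pure geometric recurrence with ratio -5.
By induction b(n) = b(0) · (-5)^n = - 3 \left(-5\right)^{n}.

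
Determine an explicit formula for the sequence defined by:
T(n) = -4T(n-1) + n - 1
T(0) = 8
First-order linear with linear forcing.
Homogeneous solution: T_h(n) = A·(-4)^n.
Try particular T_p(n) = pn + q. Substituting:
  pn + q = -4(p(n-1) + q) + n - 1.
Matching the n-coefficient: p = -4p + 1 ⇒ p = \frac{1}{5}.
Matching constants: q = 4p - 4q - 1 ⇒ q = - \frac{1}{25}.
General: T(n) = A·(-4)^n + \frac{n}{5} - \frac{1}{25}.
Apply T(0) = 8: A - \frac{1}{25} = 8 ⇒ A = \frac{201}{25}.
So T(n) = \frac{201 \left(-4\right)^{n}}{25} + \frac{n}{5} - \frac{1}{25}.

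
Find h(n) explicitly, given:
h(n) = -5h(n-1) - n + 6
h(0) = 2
First-order linear with linear forcing.
Homogeneous solution: h_h(n) = A·(-5)^n.
Try particular h_p(n) = pn + q. Substituting:
  pn + q = -5(p(n-1) + q) - n + 6.
Matching the n-coefficient: p = -5p - 1 ⇒ p = - \frac{1}{6}.
Matching constants: q = 5p - 5q + 6 ⇒ q = \frac{31}{36}.
General: h(n) = A·(-5)^n - \frac{n}{6} + \frac{31}{36}.
Apply h(0) = 2: A + \frac{31}{36} = 2 ⇒ A = \frac{41}{36}.
So h(n) = \frac{41 \left(-5\right)^{n}}{36} - \frac{n}{6} + \frac{31}{36}.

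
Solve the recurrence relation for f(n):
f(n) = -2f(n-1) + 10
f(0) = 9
First-order linear non-homogeneous.
Homogeneous solution: f_h(n) = A·(-2)^n.
Try constant particular solution f_p = K: K = -2K + 10 ⇒ K = \frac{10}{3}.
General: f(n) = A·(-2)^n + \frac{10}{3}.
Apply f(0) = 9: A + \frac{10}{3} = 9 ⇒ A = \frac{17}{3}.
So f(n) = \frac{17 \left(-2\right)^{n}}{3} + \frac{10}{3}.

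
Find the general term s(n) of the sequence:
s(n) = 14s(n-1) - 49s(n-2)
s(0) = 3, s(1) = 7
Characteristic equation: x² - 14x + 49 = 0, which is (x - (7))².
Repeated root r = 7.
General solution: s(n) = (A + Bn)·(7)^n.
From s(0) = 3: A = 3.
From s(1) = 7: (A + B)·(7) = 7 ⇒ B = -2.
So s(n) = \left(3 - 2 n\right) \cdot (7)^n.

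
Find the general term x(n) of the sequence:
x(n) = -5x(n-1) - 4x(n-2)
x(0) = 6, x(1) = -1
Characteristic equation: x² + 5x + 4 = 0, which factors as (x - (-4))(x - (-1)) = 0.
Roots r₁ = -4, r₂ = -1 (distinct).
General solution: x(n) = A·(-4)^n + B·(-1)^n.
From x(0) = 6: A + B = 6.
From x(1) = -1: -4A - B = -1.
Solving: A = - \frac{5}{3}, B = \frac{23}{3}.
So x(n) = \frac{23 \left(-1\right)^{n}}{3} - \frac{5 \left(-4\right)^{n}}{3}.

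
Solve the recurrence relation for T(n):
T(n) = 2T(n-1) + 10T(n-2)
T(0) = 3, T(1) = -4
Characteristic equation: x² - 2x - 10 = 0.
Discriminant Δ = (2)² + 4·(10) = 44.
Roots r₁,₂ = (2 ± √44)/2, so r₁ = 1 + \sqrt{11}, r₂ = 1 - \sqrt{11}.
General solution: T(n) = A·r₁^n + B·r₂^n.
From the initial conditions, A + B = 3 and r₁A + r₂B = -4.
Since r₁ - r₂ = √44: A = (-4 - (3)r₂)/√44 = \frac{3}{2} - \frac{7 \sqrt{11}}{22}, and B = 3 - A = \frac{7 \sqrt{11}}{22} + \frac{3}{2}.
So T(n) = \left(\frac{3}{2} - \frac{7 \sqrt{11}}{22}\right)\left(1 + \sqrt{11}\right)^n + \left(\frac{7 \sqrt{11}}{22} + \frac{3}{2}\right)\left(1 - \sqrt{11}\right)^n.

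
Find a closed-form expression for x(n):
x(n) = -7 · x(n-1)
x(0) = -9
Pure geometric recurrence with ratio -7.
By induction x(n) = x(0) · (-7)^n = - 9 \left(-7\right)^{n}.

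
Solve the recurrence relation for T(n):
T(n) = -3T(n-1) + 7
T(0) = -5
First-order linear non-homogeneous.
Homogeneous solution: T_h(n) = A·(-3)^n.
Try constant particular solution T_p = K: K = -3K + 7 ⇒ K = \frac{7}{4}.
General: T(n) = A·(-3)^n + \frac{7}{4}.
Apply T(0) = -5: A + \frac{7}{4} = -5 ⇒ A = - \frac{27}{4}.
So T(n) = \frac{7}{4} - \frac{27 \left(-3\right)^{n}}{4}.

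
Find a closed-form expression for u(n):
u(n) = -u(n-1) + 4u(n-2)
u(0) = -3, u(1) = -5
Characteristic equation: x² + x - 4 = 0.
Discriminant Δ = (-1)² + 4·(4) = 17.
Roots r₁,₂ = (-1 ± √17)/2, so r₁ = - \frac{1}{2} + \frac{\sqrt{17}}{2}, r₂ = - \frac{\sqrt{17}}{2} - \frac{1}{2}.
General solution: u(n) = A·r₁^n + B·r₂^n.
From the initial conditions, A + B = -3 and r₁A + r₂B = -5.
Since r₁ - r₂ = √17: A = (-5 - (-3)r₂)/√17 = - \frac{13 \sqrt{17}}{34} - \frac{3}{2}, and B = -3 - A = - \frac{3}{2} + \frac{13 \sqrt{17}}{34}.
So u(n) = \left(- \frac{13 \sqrt{17}}{34} - \frac{3}{2}\right)\left(- \frac{1}{2} + \frac{\sqrt{17}}{2}\right)^n + \left(- \frac{3}{2} + \frac{13 \sqrt{17}}{34}\right)\left(- \frac{\sqrt{17}}{2} - \frac{1}{2}\right)^n.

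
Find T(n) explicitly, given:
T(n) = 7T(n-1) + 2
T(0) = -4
First-order linear non-homogeneous.
Homogeneous solution: T_h(n) = A·(7)^n.
Try constant particular solution T_p = K: K = 7K + 2 ⇒ K = - \frac{1}{3}.
General: T(n) = A·(7)^n - \frac{1}{3}.
Apply T(0) = -4: A - \frac{1}{3} = -4 ⇒ A = - \frac{11}{3}.
So T(n) = - \frac{11 \cdot 7^{n}}{3} - \frac{1}{3}.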